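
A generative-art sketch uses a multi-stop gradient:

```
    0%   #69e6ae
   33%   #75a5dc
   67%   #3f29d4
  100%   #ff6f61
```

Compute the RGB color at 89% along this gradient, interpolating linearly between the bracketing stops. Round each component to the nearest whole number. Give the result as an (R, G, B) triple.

(191, 88, 135)

89% lies between the 67% and 100% stops, so the local fraction is t = (89 − 67)/(100 − 67) = 22/33 ≈ 0.6667.
#3f29d4 → (63, 41, 212); #ff6f61 → (255, 111, 97).
R = 63 + 0.6667 × (255 − 63) = 191.006 → 191
G = 41 + 0.6667 × (111 − 41) = 87.669 → 88
B = 212 + 0.6667 × (97 − 212) = 135.329 → 135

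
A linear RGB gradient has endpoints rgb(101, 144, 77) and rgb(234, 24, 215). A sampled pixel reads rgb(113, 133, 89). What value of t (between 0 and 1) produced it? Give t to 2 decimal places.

0.09

Invert the lerp on the B channel (largest span, 138): t = (89 − 77) / (215 − 77) = 12/138 = 0.086957.
Check on R: (113 − 101)/(234 − 101) = 0.09023 ✓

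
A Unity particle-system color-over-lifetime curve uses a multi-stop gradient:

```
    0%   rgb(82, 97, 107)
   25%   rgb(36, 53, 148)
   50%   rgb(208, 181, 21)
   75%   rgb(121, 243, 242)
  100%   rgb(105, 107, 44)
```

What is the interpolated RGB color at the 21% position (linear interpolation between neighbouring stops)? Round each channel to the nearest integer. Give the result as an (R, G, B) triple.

(43, 60, 141)

21% lies between the 0% and 25% stops, so the local fraction is t = (21 − 0)/(25 − 0) = 21/25 ≈ 0.84.
R = 82 + 0.84 × (36 − 82) = 43.36 → 43
G = 97 + 0.84 × (53 − 97) = 60.04 → 60
B = 107 + 0.84 × (148 − 107) = 141.44 → 141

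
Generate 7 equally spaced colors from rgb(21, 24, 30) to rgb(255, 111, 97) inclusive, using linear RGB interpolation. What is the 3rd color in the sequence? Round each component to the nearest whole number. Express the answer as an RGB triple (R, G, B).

(99, 53, 52)

With 7 swatches and endpoints inclusive, swatch 3 sits at t = (3 − 1)/(7 − 1) = 2/6 ≈ 0.3333.
R = 21 + 0.3333 × (255 − 21) = 98.992 → 99
G = 24 + 0.3333 × (111 − 24) = 52.997 → 53
B = 30 + 0.3333 × (97 − 30) = 52.331 → 52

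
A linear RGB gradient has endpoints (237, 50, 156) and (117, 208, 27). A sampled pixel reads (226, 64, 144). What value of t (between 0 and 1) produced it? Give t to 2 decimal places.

0.09

Invert the lerp on the G channel (largest span, 158): t = (64 − 50) / (208 − 50) = 14/158 = 0.088608.
Check on R: (226 − 237)/(117 − 237) = 0.09167 ✓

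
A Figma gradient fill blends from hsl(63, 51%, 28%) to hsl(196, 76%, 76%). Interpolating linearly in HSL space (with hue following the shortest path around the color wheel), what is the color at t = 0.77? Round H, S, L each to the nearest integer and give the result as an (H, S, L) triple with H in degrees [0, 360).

Hue arc: Δh = 196 − 63 = 133° (|Δh| ≤ 180, already the shorter path).
H = 63 + 0.77 × (133) = 165.41 → 165°
S = 51 + 0.77 × (76 − 51) = 70.25 → 70%
L = 28 + 0.77 × (76 − 28) = 64.96 → 65%

(165, 70, 65)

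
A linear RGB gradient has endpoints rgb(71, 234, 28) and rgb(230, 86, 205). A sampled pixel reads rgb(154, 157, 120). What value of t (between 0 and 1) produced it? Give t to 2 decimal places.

0.52

Invert the lerp on the B channel (largest span, 177): t = (120 − 28) / (205 − 28) = 92/177 = 0.51977.
Check on R: (154 − 71)/(230 − 71) = 0.522 ✓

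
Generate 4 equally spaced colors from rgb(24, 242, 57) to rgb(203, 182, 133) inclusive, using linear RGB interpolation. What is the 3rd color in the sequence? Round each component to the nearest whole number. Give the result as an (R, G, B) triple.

(143, 202, 108)

With 4 swatches and endpoints inclusive, swatch 3 sits at t = (3 − 1)/(4 − 1) = 2/3 ≈ 0.6667.
R = 24 + 0.6667 × (203 − 24) = 143.339 → 143
G = 242 + 0.6667 × (182 − 242) = 201.998 → 202
B = 57 + 0.6667 × (133 − 57) = 107.669 → 108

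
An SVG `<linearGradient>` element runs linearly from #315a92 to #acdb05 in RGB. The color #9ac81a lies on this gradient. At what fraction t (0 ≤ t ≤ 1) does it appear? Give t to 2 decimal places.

Invert the lerp on the B channel (largest span, 141): t = (26 − 146) / (5 − 146) = -120/-141 = 0.85106.
Check on R: (154 − 49)/(172 − 49) = 0.8537 ✓

0.85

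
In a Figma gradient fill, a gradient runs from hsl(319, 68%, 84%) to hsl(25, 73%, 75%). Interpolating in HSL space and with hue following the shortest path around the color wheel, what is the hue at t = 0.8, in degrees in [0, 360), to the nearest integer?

12

Hue: 25 − 319 = -294°, but |-294| > 180 so the shorter arc goes the other way: Δh = -294 + 360 = 66°.
H = 319 + 0.8 × (66) = 371.8 → 372 → 372 mod 360 = 12°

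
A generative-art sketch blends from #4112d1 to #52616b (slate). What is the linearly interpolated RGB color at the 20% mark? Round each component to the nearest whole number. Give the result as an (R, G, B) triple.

#4112d1 → (65, 18, 209); #52616b → (82, 97, 107).
20% corresponds to t = 0.2.
R = 65 + 0.2 × (82 − 65) = 65 + 0.2 × 17 = 68.4 → 68
G = 18 + 0.2 × (97 − 18) = 18 + 0.2 × 79 = 33.8 → 34
B = 209 + 0.2 × (107 − 209) = 209 + 0.2 × -102 = 188.6 → 189

(68, 34, 189)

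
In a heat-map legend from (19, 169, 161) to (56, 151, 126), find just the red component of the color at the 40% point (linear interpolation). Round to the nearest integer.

R = 19 + 0.4 × (56 − 19) = 33.8 → 34

34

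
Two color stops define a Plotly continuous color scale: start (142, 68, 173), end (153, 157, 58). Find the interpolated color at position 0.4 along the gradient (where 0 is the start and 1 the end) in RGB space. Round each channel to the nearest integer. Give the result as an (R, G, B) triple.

R = 142 + 0.4 × (153 − 142) = 142 + 0.4 × 11 = 146.4 → 146
G = 68 + 0.4 × (157 − 68) = 68 + 0.4 × 89 = 103.6 → 104
B = 173 + 0.4 × (58 − 173) = 173 + 0.4 × -115 = 127 → 127

(146, 104, 127)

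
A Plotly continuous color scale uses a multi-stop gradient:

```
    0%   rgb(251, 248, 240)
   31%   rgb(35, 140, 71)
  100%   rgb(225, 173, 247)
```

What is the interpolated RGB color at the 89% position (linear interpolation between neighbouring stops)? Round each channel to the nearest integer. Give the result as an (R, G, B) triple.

89% lies between the 31% and 100% stops, so the local fraction is t = (89 − 31)/(100 − 31) = 58/69 ≈ 0.8406.
R = 35 + 0.8406 × (225 − 35) = 194.714 → 195
G = 140 + 0.8406 × (173 − 140) = 167.74 → 168
B = 71 + 0.8406 × (247 − 71) = 218.946 → 219

(195, 168, 219)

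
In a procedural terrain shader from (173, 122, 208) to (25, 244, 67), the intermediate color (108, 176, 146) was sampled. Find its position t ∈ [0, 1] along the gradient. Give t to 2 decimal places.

Invert the lerp on the R channel (largest span, 148): t = (108 − 173) / (25 − 173) = -65/-148 = 0.43919.
Check on G: (176 − 122)/(244 − 122) = 0.4426 ✓

0.44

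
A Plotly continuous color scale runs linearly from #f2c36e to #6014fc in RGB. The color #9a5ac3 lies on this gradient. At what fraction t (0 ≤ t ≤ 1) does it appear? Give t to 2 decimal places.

Invert the lerp on the G channel (largest span, 175): t = (90 − 195) / (20 − 195) = -105/-175 = 0.6.
Check on R: (154 − 242)/(96 − 242) = 0.6027 ✓

0.60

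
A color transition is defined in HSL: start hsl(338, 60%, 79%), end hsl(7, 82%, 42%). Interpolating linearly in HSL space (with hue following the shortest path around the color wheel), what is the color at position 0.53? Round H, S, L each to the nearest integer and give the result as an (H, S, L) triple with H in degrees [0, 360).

(353, 72, 59)

Hue: 7 − 338 = -331°, but |-331| > 180 so the shorter arc goes the other way: Δh = -331 + 360 = 29°.
H = 338 + 0.53 × (29) = 353.37 → 353°
S = 60 + 0.53 × (82 − 60) = 71.66 → 72%
L = 79 + 0.53 × (42 − 79) = 59.39 → 59%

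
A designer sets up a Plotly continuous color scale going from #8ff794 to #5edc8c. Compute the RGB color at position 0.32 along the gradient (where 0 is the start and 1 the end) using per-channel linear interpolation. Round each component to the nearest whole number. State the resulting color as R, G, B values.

#8ff794 → (143, 247, 148); #5edc8c → (94, 220, 140).
R = 143 + 0.32 × (94 − 143) = 143 + 0.32 × -49 = 127.32 → 127
G = 247 + 0.32 × (220 − 247) = 247 + 0.32 × -27 = 238.36 → 238
B = 148 + 0.32 × (140 − 148) = 148 + 0.32 × -8 = 145.44 → 145
So the blended color is (127, 238, 145), about #7fee91.

(127, 238, 145)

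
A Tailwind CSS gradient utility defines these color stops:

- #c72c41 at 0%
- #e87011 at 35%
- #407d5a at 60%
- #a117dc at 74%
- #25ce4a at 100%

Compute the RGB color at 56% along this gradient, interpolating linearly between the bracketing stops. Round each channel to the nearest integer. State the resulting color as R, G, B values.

(91, 123, 78)

56% lies between the 35% and 60% stops, so the local fraction is t = (56 − 35)/(60 − 35) = 21/25 ≈ 0.84.
#e87011 → (232, 112, 17); #407d5a → (64, 125, 90).
R = 232 + 0.84 × (64 − 232) = 90.88 → 91
G = 112 + 0.84 × (125 − 112) = 122.92 → 123
B = 17 + 0.84 × (90 − 17) = 78.32 → 78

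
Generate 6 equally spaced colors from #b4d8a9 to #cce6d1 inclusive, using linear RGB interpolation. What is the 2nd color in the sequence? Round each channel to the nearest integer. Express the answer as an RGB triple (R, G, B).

(185, 219, 177)

With 6 swatches and endpoints inclusive, swatch 2 sits at t = (2 − 1)/(6 − 1) = 1/5 ≈ 0.2.
#b4d8a9 → (180, 216, 169); #cce6d1 → (204, 230, 209).
R = 180 + 0.2 × (204 − 180) = 184.8 → 185
G = 216 + 0.2 × (230 − 216) = 218.8 → 219
B = 169 + 0.2 × (209 − 169) = 177 → 177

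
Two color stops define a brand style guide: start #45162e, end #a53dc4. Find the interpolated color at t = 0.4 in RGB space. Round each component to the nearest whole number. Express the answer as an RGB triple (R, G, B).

(107, 38, 106)

#45162e → (69, 22, 46); #a53dc4 → (165, 61, 196).
R = 69 + 0.4 × (165 − 69) = 69 + 0.4 × 96 = 107.4 → 107
G = 22 + 0.4 × (61 − 22) = 22 + 0.4 × 39 = 37.6 → 38
B = 46 + 0.4 × (196 − 46) = 46 + 0.4 × 150 = 106 → 106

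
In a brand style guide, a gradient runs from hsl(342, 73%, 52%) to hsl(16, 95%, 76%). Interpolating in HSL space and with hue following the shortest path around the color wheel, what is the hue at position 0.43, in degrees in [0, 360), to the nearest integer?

Hue: 16 − 342 = -326°, but |-326| > 180 so the shorter arc goes the other way: Δh = -326 + 360 = 34°.
H = 342 + 0.43 × (34) = 356.62 → 357°

357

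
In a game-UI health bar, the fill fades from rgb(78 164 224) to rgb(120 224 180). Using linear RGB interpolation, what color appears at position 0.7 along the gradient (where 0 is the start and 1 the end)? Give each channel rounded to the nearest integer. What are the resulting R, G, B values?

R = 78 + 0.7 × (120 − 78) = 78 + 0.7 × 42 = 107.4 → 107
G = 164 + 0.7 × (224 − 164) = 164 + 0.7 × 60 = 206 → 206
B = 224 + 0.7 × (180 − 224) = 224 + 0.7 × -44 = 193.2 → 193

(107, 206, 193)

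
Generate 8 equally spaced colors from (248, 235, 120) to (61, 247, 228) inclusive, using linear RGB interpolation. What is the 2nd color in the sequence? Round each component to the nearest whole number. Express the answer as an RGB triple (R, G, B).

(221, 237, 135)

With 8 swatches and endpoints inclusive, swatch 2 sits at t = (2 − 1)/(8 − 1) = 1/7 ≈ 0.1429.
R = 248 + 0.1429 × (61 − 248) = 221.278 → 221
G = 235 + 0.1429 × (247 − 235) = 236.715 → 237
B = 120 + 0.1429 × (228 − 120) = 135.433 → 135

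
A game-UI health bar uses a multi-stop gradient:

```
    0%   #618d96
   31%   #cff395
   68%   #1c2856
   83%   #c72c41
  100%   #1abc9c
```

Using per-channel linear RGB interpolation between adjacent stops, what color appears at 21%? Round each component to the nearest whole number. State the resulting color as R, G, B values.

21% lies between the 0% and 31% stops, so the local fraction is t = (21 − 0)/(31 − 0) = 21/31 ≈ 0.6774.
#618d96 → (97, 141, 150); #cff395 → (207, 243, 149).
R = 97 + 0.6774 × (207 − 97) = 171.514 → 172
G = 141 + 0.6774 × (243 − 141) = 210.095 → 210
B = 150 + 0.6774 × (149 − 150) = 149.323 → 149

(172, 210, 149)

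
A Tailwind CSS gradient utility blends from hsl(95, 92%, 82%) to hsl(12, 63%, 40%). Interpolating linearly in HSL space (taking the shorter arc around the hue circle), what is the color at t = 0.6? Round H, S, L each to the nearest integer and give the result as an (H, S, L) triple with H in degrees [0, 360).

Hue arc: Δh = 12 − 95 = -83° (|Δh| ≤ 180, already the shorter path).
H = 95 + 0.6 × (-83) = 45.2 → 45°
S = 92 + 0.6 × (63 − 92) = 74.6 → 75%
L = 82 + 0.6 × (40 − 82) = 56.8 → 57%

(45, 75, 57)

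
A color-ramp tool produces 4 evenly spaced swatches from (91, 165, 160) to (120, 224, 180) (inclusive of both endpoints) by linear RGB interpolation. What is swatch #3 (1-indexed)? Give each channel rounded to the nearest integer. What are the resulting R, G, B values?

(110, 204, 173)

With 4 swatches and endpoints inclusive, swatch 3 sits at t = (3 − 1)/(4 − 1) = 2/3 ≈ 0.6667.
R = 91 + 0.6667 × (120 − 91) = 110.334 → 110
G = 165 + 0.6667 × (224 − 165) = 204.335 → 204
B = 160 + 0.6667 × (180 − 160) = 173.334 → 173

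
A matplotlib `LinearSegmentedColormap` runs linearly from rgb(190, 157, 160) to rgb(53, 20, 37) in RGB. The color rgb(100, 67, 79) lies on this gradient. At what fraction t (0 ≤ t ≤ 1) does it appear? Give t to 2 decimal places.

0.66

Invert the lerp on the R channel (largest span, 137): t = (100 − 190) / (53 − 190) = -90/-137 = 0.65693.
Check on G: (67 − 157)/(20 − 157) = 0.6569 ✓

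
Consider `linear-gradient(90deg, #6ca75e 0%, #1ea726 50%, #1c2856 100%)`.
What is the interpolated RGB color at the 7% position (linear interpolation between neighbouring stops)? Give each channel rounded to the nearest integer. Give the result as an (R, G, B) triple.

(97, 167, 86)

7% lies between the 0% and 50% stops, so the local fraction is t = (7 − 0)/(50 − 0) = 7/50 ≈ 0.14.
#6ca75e → (108, 167, 94); #1ea726 → (30, 167, 38).
R = 108 + 0.14 × (30 − 108) = 97.08 → 97
G = 167 + 0.14 × (167 − 167) = 167 → 167
B = 94 + 0.14 × (38 − 94) = 86.16 → 86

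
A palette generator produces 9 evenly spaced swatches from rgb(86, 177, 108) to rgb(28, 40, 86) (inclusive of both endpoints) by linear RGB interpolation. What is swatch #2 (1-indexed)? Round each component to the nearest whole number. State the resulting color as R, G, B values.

With 9 swatches and endpoints inclusive, swatch 2 sits at t = (2 − 1)/(9 − 1) = 1/8 ≈ 0.125.
R = 86 + 0.125 × (28 − 86) = 78.75 → 79
G = 177 + 0.125 × (40 − 177) = 159.875 → 160
B = 108 + 0.125 × (86 − 108) = 105.25 → 105

(79, 160, 105)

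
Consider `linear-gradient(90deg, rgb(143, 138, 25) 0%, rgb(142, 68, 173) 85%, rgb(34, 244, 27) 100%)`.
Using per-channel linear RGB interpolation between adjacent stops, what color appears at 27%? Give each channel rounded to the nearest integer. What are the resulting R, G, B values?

(143, 116, 72)

27% lies between the 0% and 85% stops, so the local fraction is t = (27 − 0)/(85 − 0) = 27/85 ≈ 0.3176.
R = 143 + 0.3176 × (142 − 143) = 142.682 → 143
G = 138 + 0.3176 × (68 − 138) = 115.768 → 116
B = 25 + 0.3176 × (173 − 25) = 72.005 → 72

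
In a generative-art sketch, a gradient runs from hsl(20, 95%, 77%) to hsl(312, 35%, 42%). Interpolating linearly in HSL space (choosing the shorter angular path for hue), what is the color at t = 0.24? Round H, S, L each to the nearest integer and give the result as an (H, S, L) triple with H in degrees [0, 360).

Hue: 312 − 20 = 292°, but |292| > 180 so the shorter arc goes the other way: Δh = 292 − 360 = -68°.
H = 20 + 0.24 × (-68) = 3.68 → 4°
S = 95 + 0.24 × (35 − 95) = 80.6 → 81%
L = 77 + 0.24 × (42 − 77) = 68.6 → 69%

(4, 81, 69)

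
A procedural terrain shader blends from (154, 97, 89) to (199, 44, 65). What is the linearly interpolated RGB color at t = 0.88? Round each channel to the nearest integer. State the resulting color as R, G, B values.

R = 154 + 0.88 × (199 − 154) = 154 + 0.88 × 45 = 193.6 → 194
G = 97 + 0.88 × (44 − 97) = 97 + 0.88 × -53 = 50.36 → 50
B = 89 + 0.88 × (65 − 89) = 89 + 0.88 × -24 = 67.88 → 68

(194, 50, 68)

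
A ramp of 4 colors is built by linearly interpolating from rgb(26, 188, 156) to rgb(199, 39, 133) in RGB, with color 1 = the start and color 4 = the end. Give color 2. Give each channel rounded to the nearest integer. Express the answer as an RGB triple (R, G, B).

With 4 swatches and endpoints inclusive, swatch 2 sits at t = (2 − 1)/(4 − 1) = 1/3 ≈ 0.3333.
R = 26 + 0.3333 × (199 − 26) = 83.661 → 84
G = 188 + 0.3333 × (39 − 188) = 138.338 → 138
B = 156 + 0.3333 × (133 − 156) = 148.334 → 148

(84, 138, 148)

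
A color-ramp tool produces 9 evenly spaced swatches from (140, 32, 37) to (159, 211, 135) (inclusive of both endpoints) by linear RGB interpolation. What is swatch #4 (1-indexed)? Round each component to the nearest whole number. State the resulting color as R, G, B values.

(147, 99, 74)

With 9 swatches and endpoints inclusive, swatch 4 sits at t = (4 − 1)/(9 − 1) = 3/8 ≈ 0.375.
R = 140 + 0.375 × (159 − 140) = 147.125 → 147
G = 32 + 0.375 × (211 − 32) = 99.125 → 99
B = 37 + 0.375 × (135 − 37) = 73.75 → 74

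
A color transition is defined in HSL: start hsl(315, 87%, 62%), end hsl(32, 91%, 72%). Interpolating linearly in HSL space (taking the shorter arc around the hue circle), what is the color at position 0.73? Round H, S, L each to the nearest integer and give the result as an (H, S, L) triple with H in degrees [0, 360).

Hue: 32 − 315 = -283°, but |-283| > 180 so the shorter arc goes the other way: Δh = -283 + 360 = 77°.
H = 315 + 0.73 × (77) = 371.21 → 371 → 371 mod 360 = 11°
S = 87 + 0.73 × (91 − 87) = 89.92 → 90%
L = 62 + 0.73 × (72 − 62) = 69.3 → 69%

(11, 90, 69)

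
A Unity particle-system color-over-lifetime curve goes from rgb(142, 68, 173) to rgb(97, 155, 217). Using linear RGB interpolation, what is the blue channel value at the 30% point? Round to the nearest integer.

186

B = 173 + 0.3 × (217 − 173) = 186.2 → 186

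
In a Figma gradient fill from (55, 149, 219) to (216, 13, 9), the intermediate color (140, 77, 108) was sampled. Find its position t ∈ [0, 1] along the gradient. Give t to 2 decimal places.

0.53

Invert the lerp on the B channel (largest span, 210): t = (108 − 219) / (9 − 219) = -111/-210 = 0.52857.
Check on R: (140 − 55)/(216 − 55) = 0.528 ✓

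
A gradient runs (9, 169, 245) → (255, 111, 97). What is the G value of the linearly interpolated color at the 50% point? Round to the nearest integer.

140

G = 169 + 0.5 × (111 − 169) = 140 → 140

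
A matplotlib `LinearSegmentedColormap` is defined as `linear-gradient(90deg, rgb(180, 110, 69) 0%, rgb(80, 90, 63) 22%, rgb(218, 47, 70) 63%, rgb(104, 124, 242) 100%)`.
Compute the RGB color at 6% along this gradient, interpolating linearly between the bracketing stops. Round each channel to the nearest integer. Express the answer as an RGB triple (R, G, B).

6% lies between the 0% and 22% stops, so the local fraction is t = (6 − 0)/(22 − 0) = 6/22 ≈ 0.2727.
R = 180 + 0.2727 × (80 − 180) = 152.73 → 153
G = 110 + 0.2727 × (90 − 110) = 104.546 → 105
B = 69 + 0.2727 × (63 − 69) = 67.364 → 67

(153, 105, 67)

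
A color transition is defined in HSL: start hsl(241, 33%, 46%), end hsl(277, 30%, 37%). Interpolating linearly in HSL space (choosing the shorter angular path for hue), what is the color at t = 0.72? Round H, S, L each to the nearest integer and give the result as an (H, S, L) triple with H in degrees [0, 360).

(267, 31, 40)

Hue arc: Δh = 277 − 241 = 36° (|Δh| ≤ 180, already the shorter path).
H = 241 + 0.72 × (36) = 266.92 → 267°
S = 33 + 0.72 × (30 − 33) = 30.84 → 31%
L = 46 + 0.72 × (37 − 46) = 39.52 → 40%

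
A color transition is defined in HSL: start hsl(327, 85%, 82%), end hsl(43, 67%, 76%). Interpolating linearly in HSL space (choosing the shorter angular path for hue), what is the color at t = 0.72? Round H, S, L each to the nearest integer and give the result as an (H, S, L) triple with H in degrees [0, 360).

(22, 72, 78)

Hue: 43 − 327 = -284°, but |-284| > 180 so the shorter arc goes the other way: Δh = -284 + 360 = 76°.
H = 327 + 0.72 × (76) = 381.72 → 382 → 382 mod 360 = 22°
S = 85 + 0.72 × (67 − 85) = 72.04 → 72%
L = 82 + 0.72 × (76 − 82) = 77.68 → 78%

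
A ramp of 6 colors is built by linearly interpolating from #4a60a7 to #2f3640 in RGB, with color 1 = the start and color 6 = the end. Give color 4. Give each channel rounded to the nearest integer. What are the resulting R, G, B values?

With 6 swatches and endpoints inclusive, swatch 4 sits at t = (4 − 1)/(6 − 1) = 3/5 ≈ 0.6.
#4a60a7 → (74, 96, 167); #2f3640 → (47, 54, 64).
R = 74 + 0.6 × (47 − 74) = 57.8 → 58
G = 96 + 0.6 × (54 − 96) = 70.8 → 71
B = 167 + 0.6 × (64 − 167) = 105.2 → 105

(58, 71, 105)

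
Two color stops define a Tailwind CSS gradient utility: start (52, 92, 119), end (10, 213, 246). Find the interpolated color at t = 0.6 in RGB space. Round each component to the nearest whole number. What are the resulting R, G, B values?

(27, 165, 195)

R = 52 + 0.6 × (10 − 52) = 52 + 0.6 × -42 = 26.8 → 27
G = 92 + 0.6 × (213 − 92) = 92 + 0.6 × 121 = 164.6 → 165
B = 119 + 0.6 × (246 − 119) = 119 + 0.6 × 127 = 195.2 → 195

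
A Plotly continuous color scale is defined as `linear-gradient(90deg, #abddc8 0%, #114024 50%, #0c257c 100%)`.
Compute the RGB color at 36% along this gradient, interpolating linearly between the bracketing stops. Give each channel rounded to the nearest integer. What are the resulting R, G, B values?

(60, 108, 82)

36% lies between the 0% and 50% stops, so the local fraction is t = (36 − 0)/(50 − 0) = 36/50 ≈ 0.72.
#abddc8 → (171, 221, 200); #114024 → (17, 64, 36).
R = 171 + 0.72 × (17 − 171) = 60.12 → 60
G = 221 + 0.72 × (64 − 221) = 107.96 → 108
B = 200 + 0.72 × (36 − 200) = 81.92 → 82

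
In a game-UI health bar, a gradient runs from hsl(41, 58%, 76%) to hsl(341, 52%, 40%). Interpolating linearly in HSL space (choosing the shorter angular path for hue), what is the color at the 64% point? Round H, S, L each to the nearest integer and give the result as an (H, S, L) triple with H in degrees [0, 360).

(3, 54, 53)

Hue: 341 − 41 = 300°, but |300| > 180 so the shorter arc goes the other way: Δh = 300 − 360 = -60°.
H = 41 + 0.64 × (-60) = 2.6 → 3°
S = 58 + 0.64 × (52 − 58) = 54.16 → 54%
L = 76 + 0.64 × (40 − 76) = 52.96 → 53%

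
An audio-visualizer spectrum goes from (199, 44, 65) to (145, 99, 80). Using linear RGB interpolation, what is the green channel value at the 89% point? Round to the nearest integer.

93

G = 44 + 0.89 × (99 − 44) = 92.95 → 93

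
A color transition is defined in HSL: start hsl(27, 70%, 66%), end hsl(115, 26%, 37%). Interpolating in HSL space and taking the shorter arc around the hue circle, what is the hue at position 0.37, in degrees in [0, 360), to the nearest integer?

Hue arc: Δh = 115 − 27 = 88° (|Δh| ≤ 180, already the shorter path).
H = 27 + 0.37 × (88) = 59.56 → 60°

60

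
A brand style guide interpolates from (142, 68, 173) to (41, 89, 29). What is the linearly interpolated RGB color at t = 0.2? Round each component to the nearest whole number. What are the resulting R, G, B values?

(122, 72, 144)

R = 142 + 0.2 × (41 − 142) = 142 + 0.2 × -101 = 121.8 → 122
G = 68 + 0.2 × (89 − 68) = 68 + 0.2 × 21 = 72.2 → 72
B = 173 + 0.2 × (29 − 173) = 173 + 0.2 × -144 = 144.2 → 144
So the blended color is (122, 72, 144), about #7a4890.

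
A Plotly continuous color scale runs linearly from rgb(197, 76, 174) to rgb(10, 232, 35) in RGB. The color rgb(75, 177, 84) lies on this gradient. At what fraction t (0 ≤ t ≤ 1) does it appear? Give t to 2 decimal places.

Invert the lerp on the R channel (largest span, 187): t = (75 − 197) / (10 − 197) = -122/-187 = 0.65241.
Check on G: (177 − 76)/(232 − 76) = 0.6474 ✓

0.65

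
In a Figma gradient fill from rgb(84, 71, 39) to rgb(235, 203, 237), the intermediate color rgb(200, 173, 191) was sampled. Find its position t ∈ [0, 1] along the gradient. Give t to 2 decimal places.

Invert the lerp on the B channel (largest span, 198): t = (191 − 39) / (237 − 39) = 152/198 = 0.76768.
Check on R: (200 − 84)/(235 − 84) = 0.7682 ✓

0.77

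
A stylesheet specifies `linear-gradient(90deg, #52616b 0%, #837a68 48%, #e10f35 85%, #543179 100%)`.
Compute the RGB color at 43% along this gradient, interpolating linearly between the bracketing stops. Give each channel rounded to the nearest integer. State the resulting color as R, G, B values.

(126, 119, 104)

43% lies between the 0% and 48% stops, so the local fraction is t = (43 − 0)/(48 − 0) = 43/48 ≈ 0.8958.
#52616b → (82, 97, 107); #837a68 → (131, 122, 104).
R = 82 + 0.8958 × (131 − 82) = 125.894 → 126
G = 97 + 0.8958 × (122 − 97) = 119.395 → 119
B = 107 + 0.8958 × (104 − 107) = 104.313 → 104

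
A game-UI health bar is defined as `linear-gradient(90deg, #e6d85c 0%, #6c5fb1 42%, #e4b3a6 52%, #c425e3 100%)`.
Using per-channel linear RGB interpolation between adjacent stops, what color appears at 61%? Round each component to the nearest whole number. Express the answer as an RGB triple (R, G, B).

61% lies between the 52% and 100% stops, so the local fraction is t = (61 − 52)/(100 − 52) = 9/48 ≈ 0.1875.
#e4b3a6 → (228, 179, 166); #c425e3 → (196, 37, 227).
R = 228 + 0.1875 × (196 − 228) = 222 → 222
G = 179 + 0.1875 × (37 − 179) = 152.375 → 152
B = 166 + 0.1875 × (227 − 166) = 177.438 → 177

(222, 152, 177)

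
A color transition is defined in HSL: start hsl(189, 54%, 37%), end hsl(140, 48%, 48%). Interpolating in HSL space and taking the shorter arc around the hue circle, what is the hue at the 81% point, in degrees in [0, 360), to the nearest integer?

149

Hue arc: Δh = 140 − 189 = -49° (|Δh| ≤ 180, already the shorter path).
H = 189 + 0.81 × (-49) = 149.31 → 149°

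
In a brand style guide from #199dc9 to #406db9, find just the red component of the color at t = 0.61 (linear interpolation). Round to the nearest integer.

R₁ = 25 (from #199dc9), R₂ = 64 (from #406db9).
R = 25 + 0.61 × (64 − 25) = 48.79 → 49

49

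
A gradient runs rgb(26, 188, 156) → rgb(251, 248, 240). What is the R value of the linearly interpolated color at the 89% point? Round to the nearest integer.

226

R = 26 + 0.89 × (251 − 26) = 226.25 → 226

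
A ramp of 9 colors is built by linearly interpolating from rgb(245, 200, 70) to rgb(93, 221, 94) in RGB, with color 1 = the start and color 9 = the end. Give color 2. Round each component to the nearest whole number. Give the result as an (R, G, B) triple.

(226, 203, 73)

With 9 swatches and endpoints inclusive, swatch 2 sits at t = (2 − 1)/(9 − 1) = 1/8 ≈ 0.125.
R = 245 + 0.125 × (93 − 245) = 226 → 226
G = 200 + 0.125 × (221 − 200) = 202.625 → 203
B = 70 + 0.125 × (94 − 70) = 73 → 73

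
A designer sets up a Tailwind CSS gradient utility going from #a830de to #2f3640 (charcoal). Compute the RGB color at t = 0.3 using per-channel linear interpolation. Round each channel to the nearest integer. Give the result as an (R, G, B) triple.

#a830de → (168, 48, 222); #2f3640 → (47, 54, 64).
R = 168 + 0.3 × (47 − 168) = 168 + 0.3 × -121 = 131.7 → 132
G = 48 + 0.3 × (54 − 48) = 48 + 0.3 × 6 = 49.8 → 50
B = 222 + 0.3 × (64 − 222) = 222 + 0.3 × -158 = 174.6 → 175
So the blended color is (132, 50, 175), about #8432af.

(132, 50, 175)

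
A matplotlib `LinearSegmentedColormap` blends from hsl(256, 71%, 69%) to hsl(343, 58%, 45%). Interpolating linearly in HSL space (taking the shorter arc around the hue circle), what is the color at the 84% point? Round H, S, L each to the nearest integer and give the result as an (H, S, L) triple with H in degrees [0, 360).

Hue arc: Δh = 343 − 256 = 87° (|Δh| ≤ 180, already the shorter path).
H = 256 + 0.84 × (87) = 329.08 → 329°
S = 71 + 0.84 × (58 − 71) = 60.08 → 60%
L = 69 + 0.84 × (45 − 69) = 48.84 → 49%

(329, 60, 49)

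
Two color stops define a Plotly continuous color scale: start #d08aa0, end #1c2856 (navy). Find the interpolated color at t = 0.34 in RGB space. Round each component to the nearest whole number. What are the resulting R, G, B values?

#d08aa0 → (208, 138, 160); #1c2856 → (28, 40, 86).
R = 208 + 0.34 × (28 − 208) = 208 + 0.34 × -180 = 146.8 → 147
G = 138 + 0.34 × (40 − 138) = 138 + 0.34 × -98 = 104.68 → 105
B = 160 + 0.34 × (86 − 160) = 160 + 0.34 × -74 = 134.84 → 135

(147, 105, 135)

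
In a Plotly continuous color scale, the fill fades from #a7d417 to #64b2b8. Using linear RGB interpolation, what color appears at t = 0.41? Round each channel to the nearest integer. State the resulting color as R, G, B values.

(140, 198, 89)

#a7d417 → (167, 212, 23); #64b2b8 → (100, 178, 184).
R = 167 + 0.41 × (100 − 167) = 167 + 0.41 × -67 = 139.53 → 140
G = 212 + 0.41 × (178 − 212) = 212 + 0.41 × -34 = 198.06 → 198
B = 23 + 0.41 × (184 − 23) = 23 + 0.41 × 161 = 89.01 → 89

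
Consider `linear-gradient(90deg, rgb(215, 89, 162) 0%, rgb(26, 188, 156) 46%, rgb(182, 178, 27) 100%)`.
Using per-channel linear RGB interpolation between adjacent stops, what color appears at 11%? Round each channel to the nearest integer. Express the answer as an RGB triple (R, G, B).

(170, 113, 161)

11% lies between the 0% and 46% stops, so the local fraction is t = (11 − 0)/(46 − 0) = 11/46 ≈ 0.2391.
R = 215 + 0.2391 × (26 − 215) = 169.81 → 170
G = 89 + 0.2391 × (188 − 89) = 112.671 → 113
B = 162 + 0.2391 × (156 − 162) = 160.565 → 161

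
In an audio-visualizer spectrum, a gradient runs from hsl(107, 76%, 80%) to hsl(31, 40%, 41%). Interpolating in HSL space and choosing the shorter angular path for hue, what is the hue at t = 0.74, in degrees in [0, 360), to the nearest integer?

51

Hue arc: Δh = 31 − 107 = -76° (|Δh| ≤ 180, already the shorter path).
H = 107 + 0.74 × (-76) = 50.76 → 51°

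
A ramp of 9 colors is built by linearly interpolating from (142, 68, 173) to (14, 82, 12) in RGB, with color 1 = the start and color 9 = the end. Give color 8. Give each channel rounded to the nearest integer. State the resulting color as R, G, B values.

(30, 80, 32)

With 9 swatches and endpoints inclusive, swatch 8 sits at t = (8 − 1)/(9 − 1) = 7/8 ≈ 0.875.
R = 142 + 0.875 × (14 − 142) = 30 → 30
G = 68 + 0.875 × (82 − 68) = 80.25 → 80
B = 173 + 0.875 × (12 − 173) = 32.125 → 32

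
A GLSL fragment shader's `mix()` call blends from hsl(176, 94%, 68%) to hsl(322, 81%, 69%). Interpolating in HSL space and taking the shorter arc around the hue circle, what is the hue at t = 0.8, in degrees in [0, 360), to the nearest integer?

Hue arc: Δh = 322 − 176 = 146° (|Δh| ≤ 180, already the shorter path).
H = 176 + 0.8 × (146) = 292.8 → 293°

293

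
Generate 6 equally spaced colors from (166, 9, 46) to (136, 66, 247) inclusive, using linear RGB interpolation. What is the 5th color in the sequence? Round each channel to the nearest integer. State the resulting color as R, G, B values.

With 6 swatches and endpoints inclusive, swatch 5 sits at t = (5 − 1)/(6 − 1) = 4/5 ≈ 0.8.
R = 166 + 0.8 × (136 − 166) = 142 → 142
G = 9 + 0.8 × (66 − 9) = 54.6 → 55
B = 46 + 0.8 × (247 − 46) = 206.8 → 207

(142, 55, 207)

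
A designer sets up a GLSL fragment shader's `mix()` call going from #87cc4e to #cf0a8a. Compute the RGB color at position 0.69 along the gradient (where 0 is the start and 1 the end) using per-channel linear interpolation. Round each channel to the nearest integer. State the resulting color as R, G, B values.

(185, 70, 119)

#87cc4e → (135, 204, 78); #cf0a8a → (207, 10, 138).
R = 135 + 0.69 × (207 − 135) = 135 + 0.69 × 72 = 184.68 → 185
G = 204 + 0.69 × (10 − 204) = 204 + 0.69 × -194 = 70.14 → 70
B = 78 + 0.69 × (138 − 78) = 78 + 0.69 × 60 = 119.4 → 119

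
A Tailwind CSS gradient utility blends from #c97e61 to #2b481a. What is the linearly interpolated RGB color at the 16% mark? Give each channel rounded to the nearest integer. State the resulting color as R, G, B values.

(176, 117, 86)

#c97e61 → (201, 126, 97); #2b481a → (43, 72, 26).
16% corresponds to t = 0.16.
R = 201 + 0.16 × (43 − 201) = 201 + 0.16 × -158 = 175.72 → 176
G = 126 + 0.16 × (72 − 126) = 126 + 0.16 × -54 = 117.36 → 117
B = 97 + 0.16 × (26 − 97) = 97 + 0.16 × -71 = 85.64 → 86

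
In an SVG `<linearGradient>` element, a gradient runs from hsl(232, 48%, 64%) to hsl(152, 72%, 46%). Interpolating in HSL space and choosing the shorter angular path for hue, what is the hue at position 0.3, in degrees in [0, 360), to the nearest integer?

Hue arc: Δh = 152 − 232 = -80° (|Δh| ≤ 180, already the shorter path).
H = 232 + 0.3 × (-80) = 208 → 208°

208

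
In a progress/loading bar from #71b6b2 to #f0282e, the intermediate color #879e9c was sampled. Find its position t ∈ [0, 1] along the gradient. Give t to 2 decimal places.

Invert the lerp on the G channel (largest span, 142): t = (158 − 182) / (40 − 182) = -24/-142 = 0.16901.
Check on R: (135 − 113)/(240 − 113) = 0.1732 ✓

0.17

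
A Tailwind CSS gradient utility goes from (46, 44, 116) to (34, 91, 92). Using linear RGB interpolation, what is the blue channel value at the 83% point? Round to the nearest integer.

96

B = 116 + 0.83 × (92 − 116) = 96.08 → 96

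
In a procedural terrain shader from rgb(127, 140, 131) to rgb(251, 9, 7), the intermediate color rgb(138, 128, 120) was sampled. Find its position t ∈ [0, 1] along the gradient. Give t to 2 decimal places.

Invert the lerp on the G channel (largest span, 131): t = (128 − 140) / (9 − 140) = -12/-131 = 0.091603.
Check on R: (138 − 127)/(251 − 127) = 0.08871 ✓

0.09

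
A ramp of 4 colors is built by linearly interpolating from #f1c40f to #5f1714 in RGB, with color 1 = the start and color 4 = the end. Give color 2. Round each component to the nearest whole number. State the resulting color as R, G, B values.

With 4 swatches and endpoints inclusive, swatch 2 sits at t = (2 − 1)/(4 − 1) = 1/3 ≈ 0.3333.
#f1c40f → (241, 196, 15); #5f1714 → (95, 23, 20).
R = 241 + 0.3333 × (95 − 241) = 192.338 → 192
G = 196 + 0.3333 × (23 − 196) = 138.339 → 138
B = 15 + 0.3333 × (20 − 15) = 16.666 → 17

(192, 138, 17)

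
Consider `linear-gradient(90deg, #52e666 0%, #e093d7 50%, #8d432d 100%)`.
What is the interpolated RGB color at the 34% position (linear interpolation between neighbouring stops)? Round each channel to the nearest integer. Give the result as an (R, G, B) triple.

(179, 174, 179)

34% lies between the 0% and 50% stops, so the local fraction is t = (34 − 0)/(50 − 0) = 34/50 ≈ 0.68.
#52e666 → (82, 230, 102); #e093d7 → (224, 147, 215).
R = 82 + 0.68 × (224 − 82) = 178.56 → 179
G = 230 + 0.68 × (147 − 230) = 173.56 → 174
B = 102 + 0.68 × (215 − 102) = 178.84 → 179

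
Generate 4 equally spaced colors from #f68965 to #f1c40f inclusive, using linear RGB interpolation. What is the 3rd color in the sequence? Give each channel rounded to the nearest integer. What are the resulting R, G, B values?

With 4 swatches and endpoints inclusive, swatch 3 sits at t = (3 − 1)/(4 − 1) = 2/3 ≈ 0.6667.
#f68965 → (246, 137, 101); #f1c40f → (241, 196, 15).
R = 246 + 0.6667 × (241 − 246) = 242.667 → 243
G = 137 + 0.6667 × (196 − 137) = 176.335 → 176
B = 101 + 0.6667 × (15 − 101) = 43.664 → 44

(243, 176, 44)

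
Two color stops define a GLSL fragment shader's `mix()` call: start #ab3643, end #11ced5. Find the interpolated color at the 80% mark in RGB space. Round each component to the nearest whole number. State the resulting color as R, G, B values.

(48, 176, 184)

#ab3643 → (171, 54, 67); #11ced5 → (17, 206, 213).
80% corresponds to t = 0.8.
R = 171 + 0.8 × (17 − 171) = 171 + 0.8 × -154 = 47.8 → 48
G = 54 + 0.8 × (206 − 54) = 54 + 0.8 × 152 = 175.6 → 176
B = 67 + 0.8 × (213 − 67) = 67 + 0.8 × 146 = 183.8 → 184
So the blended color is (48, 176, 184), about #30b0b8.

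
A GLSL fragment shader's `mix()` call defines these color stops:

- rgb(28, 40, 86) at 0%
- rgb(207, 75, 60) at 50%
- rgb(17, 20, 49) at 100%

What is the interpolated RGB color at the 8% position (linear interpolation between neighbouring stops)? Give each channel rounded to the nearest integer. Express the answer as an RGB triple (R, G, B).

(57, 46, 82)

8% lies between the 0% and 50% stops, so the local fraction is t = (8 − 0)/(50 − 0) = 8/50 ≈ 0.16.
R = 28 + 0.16 × (207 − 28) = 56.64 → 57
G = 40 + 0.16 × (75 − 40) = 45.6 → 46
B = 86 + 0.16 × (60 − 86) = 81.84 → 82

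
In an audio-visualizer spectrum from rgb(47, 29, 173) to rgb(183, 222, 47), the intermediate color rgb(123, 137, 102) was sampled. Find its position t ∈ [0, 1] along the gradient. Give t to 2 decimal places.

Invert the lerp on the G channel (largest span, 193): t = (137 − 29) / (222 − 29) = 108/193 = 0.55959.
Check on R: (123 − 47)/(183 − 47) = 0.5588 ✓

0.56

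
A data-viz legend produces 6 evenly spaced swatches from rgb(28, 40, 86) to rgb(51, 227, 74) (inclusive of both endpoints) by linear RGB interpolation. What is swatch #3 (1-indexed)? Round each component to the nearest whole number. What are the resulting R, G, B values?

(37, 115, 81)

With 6 swatches and endpoints inclusive, swatch 3 sits at t = (3 − 1)/(6 − 1) = 2/5 ≈ 0.4.
R = 28 + 0.4 × (51 − 28) = 37.2 → 37
G = 40 + 0.4 × (227 − 40) = 114.8 → 115
B = 86 + 0.4 × (74 − 86) = 81.2 → 81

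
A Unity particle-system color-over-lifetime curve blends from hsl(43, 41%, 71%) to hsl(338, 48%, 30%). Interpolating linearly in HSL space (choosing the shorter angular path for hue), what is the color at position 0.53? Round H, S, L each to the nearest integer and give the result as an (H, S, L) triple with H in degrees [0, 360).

(9, 45, 49)

Hue: 338 − 43 = 295°, but |295| > 180 so the shorter arc goes the other way: Δh = 295 − 360 = -65°.
H = 43 + 0.53 × (-65) = 8.55 → 9°
S = 41 + 0.53 × (48 − 41) = 44.71 → 45%
L = 71 + 0.53 × (30 − 71) = 49.27 → 49%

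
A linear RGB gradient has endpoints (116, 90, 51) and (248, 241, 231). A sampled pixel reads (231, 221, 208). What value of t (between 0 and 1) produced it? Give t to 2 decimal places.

0.87

Invert the lerp on the B channel (largest span, 180): t = (208 − 51) / (231 − 51) = 157/180 = 0.87222.
Check on R: (231 − 116)/(248 − 116) = 0.8712 ✓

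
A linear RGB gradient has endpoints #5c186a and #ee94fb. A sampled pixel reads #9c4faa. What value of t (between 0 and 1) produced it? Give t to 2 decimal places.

0.44

Invert the lerp on the R channel (largest span, 146): t = (156 − 92) / (238 − 92) = 64/146 = 0.43836.
Check on G: (79 − 24)/(148 − 24) = 0.4435 ✓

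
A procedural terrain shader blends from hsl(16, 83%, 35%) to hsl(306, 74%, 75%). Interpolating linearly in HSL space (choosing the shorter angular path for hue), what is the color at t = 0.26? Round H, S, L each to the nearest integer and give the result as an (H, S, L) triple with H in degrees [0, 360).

Hue: 306 − 16 = 290°, but |290| > 180 so the shorter arc goes the other way: Δh = 290 − 360 = -70°.
H = 16 + 0.26 × (-70) = -2.2 → -2 → -2 mod 360 = 358°
S = 83 + 0.26 × (74 − 83) = 80.66 → 81%
L = 35 + 0.26 × (75 − 35) = 45.4 → 45%

(358, 81, 45)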